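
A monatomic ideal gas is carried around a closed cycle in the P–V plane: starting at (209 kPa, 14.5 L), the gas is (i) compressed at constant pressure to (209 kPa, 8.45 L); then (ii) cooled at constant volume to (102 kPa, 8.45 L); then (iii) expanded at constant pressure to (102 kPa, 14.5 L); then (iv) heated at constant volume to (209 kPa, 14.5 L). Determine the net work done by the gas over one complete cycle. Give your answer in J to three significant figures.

W_net ≈ -647 J

Constant-volume legs do no work.
W(i) = (209)(8.45 − 14.5) = -1264 J; W(iii) = (102)(14.5 − 8.45) = 617.1 J.
W_net = -1264 + 617.1 = -647.4 J (the counter-clockwise enclosed area).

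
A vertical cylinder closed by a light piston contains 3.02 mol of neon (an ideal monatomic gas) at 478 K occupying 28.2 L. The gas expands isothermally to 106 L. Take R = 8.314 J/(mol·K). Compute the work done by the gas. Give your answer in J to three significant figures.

W ≈ 15900 J

Isothermal: W = nRT ln(V₂/V₁).
W = (3.02)(8.314)(478) × ln(106/28.2)
  = 12002 × 1.324
W_by_gas = 15892 J.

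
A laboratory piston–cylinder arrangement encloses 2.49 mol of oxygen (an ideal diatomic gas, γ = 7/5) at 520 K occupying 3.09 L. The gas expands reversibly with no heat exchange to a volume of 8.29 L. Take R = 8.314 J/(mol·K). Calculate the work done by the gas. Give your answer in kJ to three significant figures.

Adiabatic: TV^(γ−1) = const with γ = 7/5.
T₂ = T₁ (V₁/V₂)^(γ−1) = 520 × (3.09/8.29)^0.4 = 520 × 0.6738 = 350.4 K.
W_by = nCᵥ(T₁ − T₂) = (2.49)(20.79)(520 − 350.4) = 8778 J.

W ≈ 8.78 kJ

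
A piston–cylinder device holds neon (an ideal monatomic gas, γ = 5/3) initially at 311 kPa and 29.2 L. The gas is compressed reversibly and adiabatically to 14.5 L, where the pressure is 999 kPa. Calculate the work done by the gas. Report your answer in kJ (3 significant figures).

W ≈ -8.11 kJ

Adiabatic: W = (P₁V₁ − P₂V₂)/(γ − 1) with γ = 5/3.
P₁V₁ = 9081 J, P₂V₂ = 14486 J.
W = (9081 − 14486) / 0.6667 = -8106 J.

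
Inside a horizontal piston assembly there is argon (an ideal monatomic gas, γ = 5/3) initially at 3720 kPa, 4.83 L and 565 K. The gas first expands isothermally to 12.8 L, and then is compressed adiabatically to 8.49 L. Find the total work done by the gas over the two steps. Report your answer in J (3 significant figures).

W_total ≈ 9030 J

Step 1 (isothermal): W = P₁V₁ ln(V₂/V₁) = (17968) ln(12.8/4.83) = 17511 J.
After step 1: P = 1404 kPa, V = 12.8 L, T = 565 K.
Step 2 (adiabatic): W = (P₁V₁ − P₂V₂)/(γ−1) = (17968 − 23624)/0.667 = -8485 J.
W_total = 17511 − 8485 = 9026 J.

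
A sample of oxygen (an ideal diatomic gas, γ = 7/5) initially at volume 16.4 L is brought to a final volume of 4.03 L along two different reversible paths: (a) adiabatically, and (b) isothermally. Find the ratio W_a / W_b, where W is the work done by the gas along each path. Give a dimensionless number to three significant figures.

Path (a) adiabatic: W = P₁V₁(1 − (V₁/V₂)^(γ−1))/(γ−1) → W_a/(P₁V₁) = -1.883.
Path (b) isothermal: W = P₁V₁ ln(V₂/V₁) → W_b/(P₁V₁) = -1.404.
W_a / W_b = -1.883 / -1.404 = 1.342.

W_a / W_b ≈ 1.34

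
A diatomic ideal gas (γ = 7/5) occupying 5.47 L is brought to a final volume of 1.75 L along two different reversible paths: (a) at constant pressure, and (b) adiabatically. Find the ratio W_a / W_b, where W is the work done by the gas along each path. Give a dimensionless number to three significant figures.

W_a / W_b ≈ 0.471

Path (a) isobaric: W = P₁(V₂ − V₁) → W_a/(P₁V₁) = -0.6801.
Path (b) adiabatic: W = P₁V₁(1 − (V₁/V₂)^(γ−1))/(γ−1) → W_b/(P₁V₁) = -1.444.
W_a / W_b = -0.6801 / -1.444 = 0.471.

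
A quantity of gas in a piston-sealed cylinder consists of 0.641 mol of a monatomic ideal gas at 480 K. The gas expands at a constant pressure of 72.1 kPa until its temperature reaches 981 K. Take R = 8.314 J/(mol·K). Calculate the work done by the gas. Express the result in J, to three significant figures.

Isobaric: W = P ΔV = nR ΔT.
W = (0.641)(8.314)(981 − 480) = 2670 J.

W ≈ 2670 J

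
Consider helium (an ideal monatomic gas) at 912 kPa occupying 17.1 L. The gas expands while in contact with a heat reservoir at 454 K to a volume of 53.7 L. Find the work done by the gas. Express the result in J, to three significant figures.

W ≈ 17800 J

Isothermal: W = nRT ln(V₂/V₁) = P₁V₁ ln(V₂/V₁).
P₁V₁ = (912 kPa)(17.1 L) = 15595 J.
W = 15595 × ln(53.7/17.1) = 15595 × 1.144
W_by_gas = 17846 J.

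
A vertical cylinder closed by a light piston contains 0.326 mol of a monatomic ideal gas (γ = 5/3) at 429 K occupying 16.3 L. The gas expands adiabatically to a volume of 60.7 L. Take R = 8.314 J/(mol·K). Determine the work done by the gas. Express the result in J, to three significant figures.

W ≈ 1020 J

Adiabatic: TV^(γ−1) = const with γ = 5/3.
T₂ = T₁ (V₁/V₂)^(γ−1) = 429 × (16.3/60.7)^0.667 = 429 × 0.4162 = 178.6 K.
W_by = nCᵥ(T₁ − T₂) = (0.326)(12.47)(429 − 178.6) = 1018 J.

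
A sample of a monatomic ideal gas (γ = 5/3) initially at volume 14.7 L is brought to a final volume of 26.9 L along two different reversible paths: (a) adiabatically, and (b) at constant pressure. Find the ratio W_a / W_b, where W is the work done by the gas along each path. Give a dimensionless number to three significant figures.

W_a / W_b ≈ 0.599

Path (a) adiabatic: W = P₁V₁(1 − (V₁/V₂)^(γ−1))/(γ−1) → W_a/(P₁V₁) = 0.4974.
Path (b) isobaric: W = P₁(V₂ − V₁) → W_b/(P₁V₁) = 0.8299.
W_a / W_b = 0.4974 / 0.8299 = 0.5993.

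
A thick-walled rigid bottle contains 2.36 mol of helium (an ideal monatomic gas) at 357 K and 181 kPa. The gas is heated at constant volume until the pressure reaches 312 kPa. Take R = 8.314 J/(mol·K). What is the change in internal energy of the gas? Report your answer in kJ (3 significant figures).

Constant volume ⇒ W = 0, so Q = ΔU = nCᵥΔT with Cᵥ = 3R/2 = 12.47 J/(mol·K).
At constant V, T₂/T₁ = P₂/P₁ ⇒ ΔT = T₁(P₂/P₁ − 1) = 357·(312/181 − 1) = 258.4 K.
ΔU = (2.36)(12.47)(258.4) = 7605 J.

ΔU ≈ 7.60 kJ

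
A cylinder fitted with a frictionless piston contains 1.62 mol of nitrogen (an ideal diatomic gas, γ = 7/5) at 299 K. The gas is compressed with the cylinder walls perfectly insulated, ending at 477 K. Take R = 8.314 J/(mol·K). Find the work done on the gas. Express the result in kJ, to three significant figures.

Adiabatic ⇒ Q = 0, so W_by = −ΔU = nCᵥ(T₁ − T₂).
Cᵥ = 5R/2 = 20.79 J/(mol·K).
W = (1.62)(20.79)(299 − 477) = -5994 J.
Work on gas = −W_by = 5994 J.

W ≈ 5.99 kJ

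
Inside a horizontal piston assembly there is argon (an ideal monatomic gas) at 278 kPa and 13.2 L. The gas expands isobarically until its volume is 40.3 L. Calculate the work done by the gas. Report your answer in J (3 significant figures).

Isobaric: W = P ΔV.
W = (278 kPa)(40.3 − 13.2 L) = (278)(27.1) = 7534 J.

W ≈ 7530 J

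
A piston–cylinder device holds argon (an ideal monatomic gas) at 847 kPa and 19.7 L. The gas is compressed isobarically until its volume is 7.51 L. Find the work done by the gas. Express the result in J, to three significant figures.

W ≈ -10300 J

Isobaric: W = P ΔV.
W = (847 kPa)(7.51 − 19.7 L) = (847)(-12.19) = -10325 J.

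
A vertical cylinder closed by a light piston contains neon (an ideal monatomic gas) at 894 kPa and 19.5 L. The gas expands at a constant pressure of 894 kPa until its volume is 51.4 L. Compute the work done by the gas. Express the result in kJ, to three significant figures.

W ≈ 28.5 kJ

Isobaric: W = P ΔV.
W = (894 kPa)(51.4 − 19.5 L) = (894)(31.9) = 28519 J.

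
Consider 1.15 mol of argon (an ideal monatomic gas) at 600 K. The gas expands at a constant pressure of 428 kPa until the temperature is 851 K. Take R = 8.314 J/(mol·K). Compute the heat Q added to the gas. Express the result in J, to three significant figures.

Q ≈ 6000 J

Isobaric: W = nRΔT = (1.15)(8.314)(251) = 2400 J.
ΔU = nCᵥΔT with Cᵥ = 3R/2: ΔU = (1.15)(12.47)(251) = 3600 J.
Q = ΔU + W = 3600 + 2400 = 6000 J.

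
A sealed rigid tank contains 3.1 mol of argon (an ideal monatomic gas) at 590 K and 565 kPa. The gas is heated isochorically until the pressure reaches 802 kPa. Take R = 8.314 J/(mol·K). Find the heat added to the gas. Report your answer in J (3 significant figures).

Constant volume ⇒ W = 0, so Q = ΔU = nCᵥΔT with Cᵥ = 3R/2 = 12.47 J/(mol·K).
At constant V, T₂/T₁ = P₂/P₁ ⇒ ΔT = T₁(P₂/P₁ − 1) = 590·(802/565 − 1) = 247.5 K.
ΔU = (3.1)(12.47)(247.5) = 9568 J.

Q ≈ 9570 J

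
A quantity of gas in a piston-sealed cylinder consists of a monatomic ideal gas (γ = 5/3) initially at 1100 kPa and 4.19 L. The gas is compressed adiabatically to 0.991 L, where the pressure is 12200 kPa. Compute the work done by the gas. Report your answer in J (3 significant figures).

W ≈ -11200 J

Adiabatic: W = (P₁V₁ − P₂V₂)/(γ − 1) with γ = 5/3.
P₁V₁ = 4609 J, P₂V₂ = 12090 J.
W = (4609 − 12090) / 0.6667 = -11222 J.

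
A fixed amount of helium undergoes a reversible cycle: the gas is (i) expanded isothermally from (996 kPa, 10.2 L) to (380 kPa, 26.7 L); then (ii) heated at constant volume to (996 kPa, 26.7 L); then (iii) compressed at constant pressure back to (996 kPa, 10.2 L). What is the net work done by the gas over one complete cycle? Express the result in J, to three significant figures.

Leg (i): W = PᵢVᵢ ln(V_f/Vᵢ) = (10159) ln(26.7/10.2) = 9776 J.
Leg (ii): W = 0.
Leg (iii): W = PΔV = (996)(10.2 − 26.7) = -16434 J.
W_net = 9776 − 16434 = -6658 J.

W_net ≈ -6660 J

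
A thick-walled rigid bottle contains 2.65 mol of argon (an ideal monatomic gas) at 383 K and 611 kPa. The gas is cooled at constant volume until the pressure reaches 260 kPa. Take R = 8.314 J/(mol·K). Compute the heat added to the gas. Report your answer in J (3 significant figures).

Q ≈ -7270 J

Constant volume ⇒ W = 0, so Q = ΔU = nCᵥΔT with Cᵥ = 3R/2 = 12.47 J/(mol·K).
At constant V, T₂/T₁ = P₂/P₁ ⇒ ΔT = T₁(P₂/P₁ − 1) = 383·(260/611 − 1) = -220 K.
ΔU = (2.65)(12.47)(-220) = -7271 J.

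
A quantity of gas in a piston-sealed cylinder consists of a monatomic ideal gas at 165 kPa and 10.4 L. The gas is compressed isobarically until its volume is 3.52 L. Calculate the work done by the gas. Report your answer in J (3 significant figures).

W ≈ -1140 J

Isobaric: W = P ΔV.
W = (165 kPa)(3.52 − 10.4 L) = (165)(-6.88) = -1135 J.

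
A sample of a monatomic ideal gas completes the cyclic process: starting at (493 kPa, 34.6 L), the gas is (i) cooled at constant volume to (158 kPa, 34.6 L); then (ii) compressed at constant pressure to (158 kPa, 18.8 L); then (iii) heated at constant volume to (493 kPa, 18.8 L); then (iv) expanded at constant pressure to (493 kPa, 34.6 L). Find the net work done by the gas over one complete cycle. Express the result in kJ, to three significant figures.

Constant-volume legs do no work.
W(ii) = (158)(18.8 − 34.6) = -2496 J; W(iv) = (493)(34.6 − 18.8) = 7789 J.
W_net = -2496 + 7789 = 5293 J (the clockwise enclosed area).

W_net ≈ 5.29 kJ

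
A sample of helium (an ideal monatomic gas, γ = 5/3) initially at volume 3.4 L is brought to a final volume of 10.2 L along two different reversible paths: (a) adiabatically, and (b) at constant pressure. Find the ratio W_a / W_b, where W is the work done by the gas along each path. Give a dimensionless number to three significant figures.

W_a / W_b ≈ 0.389

Path (a) adiabatic: W = P₁V₁(1 − (V₁/V₂)^(γ−1))/(γ−1) → W_a/(P₁V₁) = 0.7789.
Path (b) isobaric: W = P₁(V₂ − V₁) → W_b/(P₁V₁) = 2.
W_a / W_b = 0.7789 / 2 = 0.3894.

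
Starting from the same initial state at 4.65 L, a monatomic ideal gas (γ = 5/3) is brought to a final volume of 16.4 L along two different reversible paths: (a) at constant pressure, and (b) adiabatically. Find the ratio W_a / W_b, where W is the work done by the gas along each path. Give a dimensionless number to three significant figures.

Path (a) isobaric: W = P₁(V₂ − V₁) → W_a/(P₁V₁) = 2.527.
Path (b) adiabatic: W = P₁V₁(1 − (V₁/V₂)^(γ−1))/(γ−1) → W_b/(P₁V₁) = 0.8526.
W_a / W_b = 2.527 / 0.8526 = 2.964.

W_a / W_b ≈ 2.96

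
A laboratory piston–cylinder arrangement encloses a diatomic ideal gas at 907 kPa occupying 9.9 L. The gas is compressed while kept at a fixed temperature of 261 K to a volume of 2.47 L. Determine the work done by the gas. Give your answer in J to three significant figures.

W ≈ -12500 J

Isothermal: W = nRT ln(V₂/V₁) = P₁V₁ ln(V₂/V₁).
P₁V₁ = (907 kPa)(9.9 L) = 8979 J.
W = 8979 × ln(2.47/9.9) = 8979 × -1.388
W_by_gas = -12466 J.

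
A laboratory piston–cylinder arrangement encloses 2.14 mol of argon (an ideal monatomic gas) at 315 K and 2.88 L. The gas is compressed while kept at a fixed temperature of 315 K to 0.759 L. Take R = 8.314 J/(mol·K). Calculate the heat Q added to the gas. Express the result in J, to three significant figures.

Isothermal ⇒ ΔU = 0, so Q = W = nRT ln(V₂/V₁).
Q = (2.14)(8.314)(315) ln(0.759/2.88) = 5604 × -1.334 = -7474 J.

Q ≈ -7470 J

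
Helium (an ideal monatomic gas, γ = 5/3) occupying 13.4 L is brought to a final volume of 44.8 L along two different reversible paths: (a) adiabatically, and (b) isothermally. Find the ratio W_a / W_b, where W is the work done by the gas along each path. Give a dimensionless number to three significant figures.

W_a / W_b ≈ 0.687

Path (a) adiabatic: W = P₁V₁(1 − (V₁/V₂)^(γ−1))/(γ−1) → W_a/(P₁V₁) = 0.8291.
Path (b) isothermal: W = P₁V₁ ln(V₂/V₁) → W_b/(P₁V₁) = 1.207.
W_a / W_b = 0.8291 / 1.207 = 0.687.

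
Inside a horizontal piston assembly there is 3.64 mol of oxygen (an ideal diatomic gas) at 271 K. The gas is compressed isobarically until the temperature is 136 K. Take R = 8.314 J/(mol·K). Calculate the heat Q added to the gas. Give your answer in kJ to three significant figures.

Q ≈ -14.3 kJ

Isobaric: W = nRΔT = (3.64)(8.314)(-135) = -4085 J.
ΔU = nCᵥΔT with Cᵥ = 5R/2: ΔU = (3.64)(20.79)(-135) = -10214 J.
Q = ΔU + W = -10214 − 4085 = -14299 J.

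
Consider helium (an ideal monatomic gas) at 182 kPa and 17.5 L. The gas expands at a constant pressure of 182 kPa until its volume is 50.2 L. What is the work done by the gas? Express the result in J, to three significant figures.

Isobaric: W = P ΔV.
W = (182 kPa)(50.2 − 17.5 L) = (182)(32.7) = 5951 J.

W ≈ 5950 J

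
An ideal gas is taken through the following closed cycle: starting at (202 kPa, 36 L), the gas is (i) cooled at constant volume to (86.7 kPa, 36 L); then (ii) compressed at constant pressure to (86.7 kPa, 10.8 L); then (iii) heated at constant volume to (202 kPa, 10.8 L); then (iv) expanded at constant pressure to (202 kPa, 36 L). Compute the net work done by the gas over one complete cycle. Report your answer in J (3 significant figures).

Constant-volume legs do no work.
W(ii) = (86.7)(10.8 − 36) = -2185 J; W(iv) = (202)(36 − 10.8) = 5090 J.
W_net = -2185 + 5090 = 2906 J (the clockwise enclosed area).

W_net ≈ 2910 J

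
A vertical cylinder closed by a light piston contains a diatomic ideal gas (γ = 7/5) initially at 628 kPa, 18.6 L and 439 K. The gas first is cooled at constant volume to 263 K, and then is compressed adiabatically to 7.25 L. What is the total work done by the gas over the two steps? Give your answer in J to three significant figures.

W_total ≈ -8010 J

Step 1 (isochoric): W = 0 (constant volume).
After step 1: P = 376.2 kPa (V unchanged).
Step 2 (adiabatic): W = (P₁V₁ − P₂V₂)/(γ−1) = (6998 − 10201)/0.4 = -8007 J.
W_total = 0 − 8007 = -8007 J.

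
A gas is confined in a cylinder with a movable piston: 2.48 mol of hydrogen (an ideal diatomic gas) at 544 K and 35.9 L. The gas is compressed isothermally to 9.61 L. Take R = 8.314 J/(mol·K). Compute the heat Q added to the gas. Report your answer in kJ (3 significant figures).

Q ≈ -14.8 kJ

Isothermal ⇒ ΔU = 0, so Q = W = nRT ln(V₂/V₁).
Q = (2.48)(8.314)(544) ln(9.61/35.9) = 11217 × -1.318 = -14783 J.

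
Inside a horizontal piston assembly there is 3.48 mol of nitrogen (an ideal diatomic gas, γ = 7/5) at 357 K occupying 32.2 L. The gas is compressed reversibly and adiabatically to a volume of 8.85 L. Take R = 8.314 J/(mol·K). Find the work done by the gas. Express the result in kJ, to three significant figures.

W ≈ -17.5 kJ

Adiabatic: TV^(γ−1) = const with γ = 7/5.
T₂ = T₁ (V₁/V₂)^(γ−1) = 357 × (32.2/8.85)^0.4 = 357 × 1.676 = 598.5 K.
W_by = nCᵥ(T₁ − T₂) = (3.48)(20.79)(357 − 598.5) = -17465 J.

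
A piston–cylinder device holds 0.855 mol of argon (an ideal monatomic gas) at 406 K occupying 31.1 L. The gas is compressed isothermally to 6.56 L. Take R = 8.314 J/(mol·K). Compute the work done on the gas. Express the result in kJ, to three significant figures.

W ≈ 4.49 kJ

Isothermal: W = nRT ln(V₂/V₁).
W = (0.855)(8.314)(406) × ln(6.56/31.1)
  = 2886 × -1.556
W_by_gas = -4491 J; work on gas = −W_by = 4491 J.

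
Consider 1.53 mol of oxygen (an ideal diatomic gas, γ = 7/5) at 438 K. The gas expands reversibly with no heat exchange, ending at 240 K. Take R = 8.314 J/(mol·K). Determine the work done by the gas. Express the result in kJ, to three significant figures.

Adiabatic ⇒ Q = 0, so W_by = −ΔU = nCᵥ(T₁ − T₂).
Cᵥ = 5R/2 = 20.79 J/(mol·K).
W = (1.53)(20.79)(438 − 240) = 6297 J.

W ≈ 6.30 kJ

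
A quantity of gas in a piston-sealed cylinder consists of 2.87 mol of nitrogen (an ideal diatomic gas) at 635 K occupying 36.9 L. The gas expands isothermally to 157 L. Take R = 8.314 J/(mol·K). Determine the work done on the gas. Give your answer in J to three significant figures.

W ≈ -21900 J

Isothermal: W = nRT ln(V₂/V₁).
W = (2.87)(8.314)(635) × ln(157/36.9)
  = 15152 × 1.448
W_by_gas = 21940 J; work on gas = −W_by = -21940 J.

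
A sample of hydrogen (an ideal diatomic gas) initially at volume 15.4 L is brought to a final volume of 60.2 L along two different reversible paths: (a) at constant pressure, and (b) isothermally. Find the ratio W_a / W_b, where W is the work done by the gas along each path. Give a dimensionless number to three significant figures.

W_a / W_b ≈ 2.13

Path (a) isobaric: W = P₁(V₂ − V₁) → W_a/(P₁V₁) = 2.909.
Path (b) isothermal: W = P₁V₁ ln(V₂/V₁) → W_b/(P₁V₁) = 1.363.
W_a / W_b = 2.909 / 1.363 = 2.134.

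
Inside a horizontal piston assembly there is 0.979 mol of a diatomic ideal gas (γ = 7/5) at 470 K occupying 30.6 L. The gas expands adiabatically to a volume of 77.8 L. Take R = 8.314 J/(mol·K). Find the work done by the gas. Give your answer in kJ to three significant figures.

Adiabatic: TV^(γ−1) = const with γ = 7/5.
T₂ = T₁ (V₁/V₂)^(γ−1) = 470 × (30.6/77.8)^0.4 = 470 × 0.6885 = 323.6 K.
W_by = nCᵥ(T₁ − T₂) = (0.979)(20.79)(470 − 323.6) = 2979 J.

W ≈ 2.98 kJ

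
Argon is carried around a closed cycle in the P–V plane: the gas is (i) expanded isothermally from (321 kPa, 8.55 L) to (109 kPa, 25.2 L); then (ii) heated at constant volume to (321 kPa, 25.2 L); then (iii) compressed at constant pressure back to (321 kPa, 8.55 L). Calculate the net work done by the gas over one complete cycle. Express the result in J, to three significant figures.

W_net ≈ -2380 J

Leg (i): W = PᵢVᵢ ln(V_f/Vᵢ) = (2745) ln(25.2/8.55) = 2967 J.
Leg (ii): W = 0.
Leg (iii): W = PΔV = (321)(8.55 − 25.2) = -5345 J.
W_net = 2967 − 5345 = -2378 J.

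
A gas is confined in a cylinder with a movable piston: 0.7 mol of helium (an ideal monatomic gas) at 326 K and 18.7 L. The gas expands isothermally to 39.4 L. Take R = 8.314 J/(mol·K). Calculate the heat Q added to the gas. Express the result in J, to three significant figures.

Isothermal ⇒ ΔU = 0, so Q = W = nRT ln(V₂/V₁).
Q = (0.7)(8.314)(326) ln(39.4/18.7) = 1897 × 0.7452 = 1414 J.

Q ≈ 1410 J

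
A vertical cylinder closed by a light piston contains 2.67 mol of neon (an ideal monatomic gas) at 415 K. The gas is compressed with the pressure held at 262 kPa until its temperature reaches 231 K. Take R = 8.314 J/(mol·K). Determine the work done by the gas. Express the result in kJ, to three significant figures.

Isobaric: W = P ΔV = nR ΔT.
W = (2.67)(8.314)(231 − 415) = -4085 J.

W ≈ -4.08 kJ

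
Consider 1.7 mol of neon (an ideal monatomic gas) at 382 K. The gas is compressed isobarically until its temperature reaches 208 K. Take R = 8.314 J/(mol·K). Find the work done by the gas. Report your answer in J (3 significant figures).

W ≈ -2460 J

Isobaric: W = P ΔV = nR ΔT.
W = (1.7)(8.314)(208 − 382) = -2459 J.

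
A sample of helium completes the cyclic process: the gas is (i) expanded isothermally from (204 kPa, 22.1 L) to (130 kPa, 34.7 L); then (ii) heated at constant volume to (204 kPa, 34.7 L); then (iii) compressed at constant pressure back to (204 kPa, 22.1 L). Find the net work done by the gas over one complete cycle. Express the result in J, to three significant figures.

Leg (i): W = PᵢVᵢ ln(V_f/Vᵢ) = (4508) ln(34.7/22.1) = 2034 J.
Leg (ii): W = 0.
Leg (iii): W = PΔV = (204)(22.1 − 34.7) = -2570 J.
W_net = 2034 − 2570 = -536.4 J.

W_net ≈ -536 J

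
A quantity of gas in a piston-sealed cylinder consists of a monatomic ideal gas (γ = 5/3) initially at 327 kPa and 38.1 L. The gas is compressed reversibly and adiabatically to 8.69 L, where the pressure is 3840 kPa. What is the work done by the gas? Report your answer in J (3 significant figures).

Adiabatic: W = (P₁V₁ − P₂V₂)/(γ − 1) with γ = 5/3.
P₁V₁ = 12459 J, P₂V₂ = 33370 J.
W = (12459 − 33370) / 0.6667 = -31366 J.

W ≈ -31400 J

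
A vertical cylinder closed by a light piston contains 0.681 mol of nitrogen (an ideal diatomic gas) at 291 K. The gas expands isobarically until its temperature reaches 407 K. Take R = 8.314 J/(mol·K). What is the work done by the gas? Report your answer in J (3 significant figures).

Isobaric: W = P ΔV = nR ΔT.
W = (0.681)(8.314)(407 − 291) = 656.8 J.

W ≈ 657 J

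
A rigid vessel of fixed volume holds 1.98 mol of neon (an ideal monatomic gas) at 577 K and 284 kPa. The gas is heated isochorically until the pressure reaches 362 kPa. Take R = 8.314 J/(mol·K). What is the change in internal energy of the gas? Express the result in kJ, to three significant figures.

ΔU ≈ 3.91 kJ

Constant volume ⇒ W = 0, so Q = ΔU = nCᵥΔT with Cᵥ = 3R/2 = 12.47 J/(mol·K).
At constant V, T₂/T₁ = P₂/P₁ ⇒ ΔT = T₁(P₂/P₁ − 1) = 577·(362/284 − 1) = 158.5 K.
ΔU = (1.98)(12.47)(158.5) = 3913 J.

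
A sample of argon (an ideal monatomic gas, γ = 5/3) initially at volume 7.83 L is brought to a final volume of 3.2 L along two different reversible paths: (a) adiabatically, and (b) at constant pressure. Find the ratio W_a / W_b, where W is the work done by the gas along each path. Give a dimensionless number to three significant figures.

W_a / W_b ≈ 2.07

Path (a) adiabatic: W = P₁V₁(1 − (V₁/V₂)^(γ−1))/(γ−1) → W_a/(P₁V₁) = -1.224.
Path (b) isobaric: W = P₁(V₂ − V₁) → W_b/(P₁V₁) = -0.5913.
W_a / W_b = -1.224 / -0.5913 = 2.07.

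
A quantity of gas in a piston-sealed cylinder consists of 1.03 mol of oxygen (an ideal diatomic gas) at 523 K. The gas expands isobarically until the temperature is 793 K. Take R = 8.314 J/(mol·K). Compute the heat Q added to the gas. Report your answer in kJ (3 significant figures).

Q ≈ 8.09 kJ

Isobaric: W = nRΔT = (1.03)(8.314)(270) = 2312 J.
ΔU = nCᵥΔT with Cᵥ = 5R/2: ΔU = (1.03)(20.79)(270) = 5780 J.
Q = ΔU + W = 5780 + 2312 = 8092 J.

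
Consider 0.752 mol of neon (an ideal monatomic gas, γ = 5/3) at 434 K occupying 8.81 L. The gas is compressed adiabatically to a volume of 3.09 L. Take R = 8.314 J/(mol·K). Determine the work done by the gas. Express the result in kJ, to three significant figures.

W ≈ -4.11 kJ

Adiabatic: TV^(γ−1) = const with γ = 5/3.
T₂ = T₁ (V₁/V₂)^(γ−1) = 434 × (8.81/3.09)^0.667 = 434 × 2.011 = 872.6 K.
W_by = nCᵥ(T₁ − T₂) = (0.752)(12.47)(434 − 872.6) = -4114 J.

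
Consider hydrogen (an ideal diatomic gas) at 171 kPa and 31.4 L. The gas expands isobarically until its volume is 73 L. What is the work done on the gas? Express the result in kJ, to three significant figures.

Isobaric: W = P ΔV.
W = (171 kPa)(73 − 31.4 L) = (171)(41.6) = 7114 J.
Work on gas = −W_by = -7114 J.

W ≈ -7.11 kJ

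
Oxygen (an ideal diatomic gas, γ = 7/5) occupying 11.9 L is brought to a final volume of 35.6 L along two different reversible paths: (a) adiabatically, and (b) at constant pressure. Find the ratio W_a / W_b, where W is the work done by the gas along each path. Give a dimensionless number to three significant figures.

Path (a) adiabatic: W = P₁V₁(1 − (V₁/V₂)^(γ−1))/(γ−1) → W_a/(P₁V₁) = 0.8872.
Path (b) isobaric: W = P₁(V₂ − V₁) → W_b/(P₁V₁) = 1.992.
W_a / W_b = 0.8872 / 1.992 = 0.4455.

W_a / W_b ≈ 0.445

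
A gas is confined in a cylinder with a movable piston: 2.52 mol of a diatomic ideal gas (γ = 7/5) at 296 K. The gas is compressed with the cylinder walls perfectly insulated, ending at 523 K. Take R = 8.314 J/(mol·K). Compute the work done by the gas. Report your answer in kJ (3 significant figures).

W ≈ -11.9 kJ

Adiabatic ⇒ Q = 0, so W_by = −ΔU = nCᵥ(T₁ − T₂).
Cᵥ = 5R/2 = 20.79 J/(mol·K).
W = (2.52)(20.79)(296 − 523) = -11890 J.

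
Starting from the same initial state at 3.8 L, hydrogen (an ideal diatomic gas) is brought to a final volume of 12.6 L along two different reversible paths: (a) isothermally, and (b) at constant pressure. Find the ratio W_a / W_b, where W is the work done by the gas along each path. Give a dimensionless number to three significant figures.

Path (a) isothermal: W = P₁V₁ ln(V₂/V₁) → W_a/(P₁V₁) = 1.199.
Path (b) isobaric: W = P₁(V₂ − V₁) → W_b/(P₁V₁) = 2.316.
W_a / W_b = 1.199 / 2.316 = 0.5176.

W_a / W_b ≈ 0.518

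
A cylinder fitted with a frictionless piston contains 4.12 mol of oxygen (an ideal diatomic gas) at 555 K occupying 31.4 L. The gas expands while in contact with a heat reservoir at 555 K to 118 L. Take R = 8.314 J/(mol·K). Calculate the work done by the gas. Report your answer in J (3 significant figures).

Isothermal: W = nRT ln(V₂/V₁).
W = (4.12)(8.314)(555) × ln(118/31.4)
  = 19011 × 1.324
W_by_gas = 25168 J.

W ≈ 25200 J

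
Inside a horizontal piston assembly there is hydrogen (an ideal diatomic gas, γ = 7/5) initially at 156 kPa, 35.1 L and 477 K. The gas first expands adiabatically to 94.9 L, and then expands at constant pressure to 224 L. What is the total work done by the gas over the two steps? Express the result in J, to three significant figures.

W_total ≈ 9500 J

Step 1 (adiabatic): W = (P₁V₁ − P₂V₂)/(γ−1) = (5476 − 3678)/0.4 = 4493 J.
After step 1: P = 38.76 kPa, V = 94.9 L, T = 320.4 K.
Step 2 (isobaric): W = PΔV = (38.76 kPa)(224 − 94.9 L) = 5004 J.
W_total = 4493 + 5004 = 9497 J.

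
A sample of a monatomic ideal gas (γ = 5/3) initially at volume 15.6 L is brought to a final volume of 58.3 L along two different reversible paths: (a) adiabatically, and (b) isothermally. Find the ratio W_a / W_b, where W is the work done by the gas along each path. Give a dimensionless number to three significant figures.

W_a / W_b ≈ 0.665

Path (a) adiabatic: W = P₁V₁(1 − (V₁/V₂)^(γ−1))/(γ−1) → W_a/(P₁V₁) = 0.8771.
Path (b) isothermal: W = P₁V₁ ln(V₂/V₁) → W_b/(P₁V₁) = 1.318.
W_a / W_b = 0.8771 / 1.318 = 0.6653.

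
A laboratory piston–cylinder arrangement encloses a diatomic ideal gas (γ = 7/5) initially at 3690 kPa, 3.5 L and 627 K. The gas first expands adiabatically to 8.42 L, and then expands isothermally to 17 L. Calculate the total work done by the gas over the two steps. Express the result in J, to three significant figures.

W_total ≈ 15900 J

Step 1 (adiabatic): W = (P₁V₁ − P₂V₂)/(γ−1) = (12915 − 9091)/0.4 = 9561 J.
After step 1: P = 1080 kPa, V = 8.42 L, T = 441.3 K.
Step 2 (isothermal): W = P₁V₁ ln(V₂/V₁) = (9091) ln(17/8.42) = 6387 J.
W_total = 9561 + 6387 = 15948 J.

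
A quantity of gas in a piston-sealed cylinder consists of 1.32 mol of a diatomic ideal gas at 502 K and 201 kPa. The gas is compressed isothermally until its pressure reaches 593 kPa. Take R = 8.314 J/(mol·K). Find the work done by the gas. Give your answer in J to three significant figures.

Isothermal process: W = nRT ln(V₂/V₁) = nRT ln(P₁/P₂).
W = (1.32)(8.314)(502) × ln(201/593)
  = 5509 × ln(0.339) = 5509 × -1.082
W_by_gas = -5960 J.

W ≈ -5960 J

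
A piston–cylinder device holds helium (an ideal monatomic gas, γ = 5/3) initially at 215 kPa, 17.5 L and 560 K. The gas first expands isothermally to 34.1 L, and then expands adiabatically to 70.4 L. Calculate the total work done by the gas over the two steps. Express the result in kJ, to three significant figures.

Step 1 (isothermal): W = P₁V₁ ln(V₂/V₁) = (3762) ln(34.1/17.5) = 2510 J.
After step 1: P = 110.3 kPa, V = 34.1 L, T = 560 K.
Step 2 (adiabatic): W = (P₁V₁ − P₂V₂)/(γ−1) = (3762 − 2321)/0.667 = 2163 J.
W_total = 2510 + 2163 = 4673 J.

W_total ≈ 4.67 kJ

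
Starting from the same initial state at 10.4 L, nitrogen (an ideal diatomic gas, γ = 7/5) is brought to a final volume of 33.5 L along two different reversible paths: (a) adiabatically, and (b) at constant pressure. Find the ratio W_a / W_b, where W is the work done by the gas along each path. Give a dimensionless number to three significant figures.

W_a / W_b ≈ 0.421

Path (a) adiabatic: W = P₁V₁(1 − (V₁/V₂)^(γ−1))/(γ−1) → W_a/(P₁V₁) = 0.9342.
Path (b) isobaric: W = P₁(V₂ − V₁) → W_b/(P₁V₁) = 2.221.
W_a / W_b = 0.9342 / 2.221 = 0.4206.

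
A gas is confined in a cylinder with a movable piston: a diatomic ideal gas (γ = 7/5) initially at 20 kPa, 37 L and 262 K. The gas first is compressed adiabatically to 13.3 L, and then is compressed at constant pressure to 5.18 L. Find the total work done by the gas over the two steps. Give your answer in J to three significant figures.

Step 1 (adiabatic): W = (P₁V₁ − P₂V₂)/(γ−1) = (740 − 1114)/0.4 = -935.6 J.
After step 1: P = 83.78 kPa, V = 13.3 L, T = 394.5 K.
Step 2 (isobaric): W = PΔV = (83.78 kPa)(5.18 − 13.3 L) = -680.3 J.
W_total = -935.6 − 680.3 = -1616 J.

W_total ≈ -1620 J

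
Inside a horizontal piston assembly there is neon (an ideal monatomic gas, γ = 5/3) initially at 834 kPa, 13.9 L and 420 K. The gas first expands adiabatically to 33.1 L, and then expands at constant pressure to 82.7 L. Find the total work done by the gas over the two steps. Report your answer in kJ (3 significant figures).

Step 1 (adiabatic): W = (P₁V₁ − P₂V₂)/(γ−1) = (11593 − 6501)/0.667 = 7638 J.
After step 1: P = 196.4 kPa, V = 33.1 L, T = 235.5 K.
Step 2 (isobaric): W = PΔV = (196.4 kPa)(82.7 − 33.1 L) = 9741 J.
W_total = 7638 + 9741 = 17379 J.

W_total ≈ 17.4 kJ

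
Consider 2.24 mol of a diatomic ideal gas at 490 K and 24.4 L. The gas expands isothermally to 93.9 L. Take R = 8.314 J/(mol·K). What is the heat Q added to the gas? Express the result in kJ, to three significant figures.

Isothermal ⇒ ΔU = 0, so Q = W = nRT ln(V₂/V₁).
Q = (2.24)(8.314)(490) ln(93.9/24.4) = 9125 × 1.348 = 12298 J.

Q ≈ 12.3 kJ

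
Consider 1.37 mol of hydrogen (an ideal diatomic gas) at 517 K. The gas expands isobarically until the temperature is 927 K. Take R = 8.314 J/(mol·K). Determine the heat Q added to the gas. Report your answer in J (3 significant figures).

Isobaric: W = nRΔT = (1.37)(8.314)(410) = 4670 J.
ΔU = nCᵥΔT with Cᵥ = 5R/2: ΔU = (1.37)(20.79)(410) = 11675 J.
Q = ΔU + W = 11675 + 4670 = 16345 J.

Q ≈ 16300 J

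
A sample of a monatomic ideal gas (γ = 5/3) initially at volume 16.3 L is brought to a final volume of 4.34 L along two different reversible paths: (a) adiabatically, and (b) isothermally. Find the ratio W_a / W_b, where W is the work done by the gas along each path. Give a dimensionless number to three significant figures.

Path (a) adiabatic: W = P₁V₁(1 − (V₁/V₂)^(γ−1))/(γ−1) → W_a/(P₁V₁) = -2.124.
Path (b) isothermal: W = P₁V₁ ln(V₂/V₁) → W_b/(P₁V₁) = -1.323.
W_a / W_b = -2.124 / -1.323 = 1.605.

W_a / W_b ≈ 1.61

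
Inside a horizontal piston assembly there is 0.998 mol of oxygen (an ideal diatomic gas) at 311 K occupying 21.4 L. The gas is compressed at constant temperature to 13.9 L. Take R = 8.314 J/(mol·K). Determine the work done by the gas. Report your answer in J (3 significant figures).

Isothermal: W = nRT ln(V₂/V₁).
W = (0.998)(8.314)(311) × ln(13.9/21.4)
  = 2580 × -0.4315
W_by_gas = -1113 J.

W ≈ -1110 J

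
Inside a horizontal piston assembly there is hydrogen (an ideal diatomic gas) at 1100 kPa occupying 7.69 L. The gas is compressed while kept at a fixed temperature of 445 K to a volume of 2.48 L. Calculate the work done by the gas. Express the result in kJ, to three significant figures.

W ≈ -9.57 kJ

Isothermal: W = nRT ln(V₂/V₁) = P₁V₁ ln(V₂/V₁).
P₁V₁ = (1100 kPa)(7.69 L) = 8459 J.
W = 8459 × ln(2.48/7.69) = 8459 × -1.132
W_by_gas = -9573 J.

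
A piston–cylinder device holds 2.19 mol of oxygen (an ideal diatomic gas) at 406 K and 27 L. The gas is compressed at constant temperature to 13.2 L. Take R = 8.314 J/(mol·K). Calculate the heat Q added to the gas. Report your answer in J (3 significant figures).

Q ≈ -5290 J

Isothermal ⇒ ΔU = 0, so Q = W = nRT ln(V₂/V₁).
Q = (2.19)(8.314)(406) ln(13.2/27) = 7392 × -0.7156 = -5290 J.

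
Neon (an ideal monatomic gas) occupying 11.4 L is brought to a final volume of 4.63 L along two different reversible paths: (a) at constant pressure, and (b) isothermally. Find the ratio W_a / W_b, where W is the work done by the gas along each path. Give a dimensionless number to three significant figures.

Path (a) isobaric: W = P₁(V₂ − V₁) → W_a/(P₁V₁) = -0.5939.
Path (b) isothermal: W = P₁V₁ ln(V₂/V₁) → W_b/(P₁V₁) = -0.9011.
W_a / W_b = -0.5939 / -0.9011 = 0.6591.

W_a / W_b ≈ 0.659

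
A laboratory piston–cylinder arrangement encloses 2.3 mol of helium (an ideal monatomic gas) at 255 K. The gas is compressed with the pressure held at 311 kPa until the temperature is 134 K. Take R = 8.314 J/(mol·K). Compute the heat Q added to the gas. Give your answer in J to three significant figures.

Isobaric: W = nRΔT = (2.3)(8.314)(-121) = -2314 J.
ΔU = nCᵥΔT with Cᵥ = 3R/2: ΔU = (2.3)(12.47)(-121) = -3471 J.
Q = ΔU + W = -3471 − 2314 = -5784 J.

Q ≈ -5780 J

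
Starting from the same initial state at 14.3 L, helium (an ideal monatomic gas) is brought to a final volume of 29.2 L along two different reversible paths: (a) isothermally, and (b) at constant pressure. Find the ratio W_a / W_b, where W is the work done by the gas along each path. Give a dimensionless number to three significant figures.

W_a / W_b ≈ 0.685

Path (a) isothermal: W = P₁V₁ ln(V₂/V₁) → W_a/(P₁V₁) = 0.7139.
Path (b) isobaric: W = P₁(V₂ − V₁) → W_b/(P₁V₁) = 1.042.
W_a / W_b = 0.7139 / 1.042 = 0.6852.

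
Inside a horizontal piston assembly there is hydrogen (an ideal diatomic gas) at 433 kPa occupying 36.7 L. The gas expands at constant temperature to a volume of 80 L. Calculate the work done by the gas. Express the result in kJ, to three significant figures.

Isothermal: W = nRT ln(V₂/V₁) = P₁V₁ ln(V₂/V₁).
P₁V₁ = (433 kPa)(36.7 L) = 15891 J.
W = 15891 × ln(80/36.7) = 15891 × 0.7792
W_by_gas = 12383 J.

W ≈ 12.4 kJ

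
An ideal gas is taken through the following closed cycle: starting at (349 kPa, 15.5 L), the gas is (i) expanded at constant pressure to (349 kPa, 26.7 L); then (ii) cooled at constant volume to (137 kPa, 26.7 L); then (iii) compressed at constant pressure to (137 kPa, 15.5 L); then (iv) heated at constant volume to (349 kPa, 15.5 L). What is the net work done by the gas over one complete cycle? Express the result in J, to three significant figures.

Constant-volume legs do no work.
W(i) = (349)(26.7 − 15.5) = 3909 J; W(iii) = (137)(15.5 − 26.7) = -1534 J.
W_net = 3909 − 1534 = 2374 J (the clockwise enclosed area).

W_net ≈ 2370 J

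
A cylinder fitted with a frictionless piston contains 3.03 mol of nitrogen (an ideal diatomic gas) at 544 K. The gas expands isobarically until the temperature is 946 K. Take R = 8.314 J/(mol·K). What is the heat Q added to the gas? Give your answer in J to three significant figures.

Isobaric: W = nRΔT = (3.03)(8.314)(402) = 10127 J.
ΔU = nCᵥΔT with Cᵥ = 5R/2: ΔU = (3.03)(20.79)(402) = 25317 J.
Q = ΔU + W = 25317 + 10127 = 35444 J.

Q ≈ 35400 J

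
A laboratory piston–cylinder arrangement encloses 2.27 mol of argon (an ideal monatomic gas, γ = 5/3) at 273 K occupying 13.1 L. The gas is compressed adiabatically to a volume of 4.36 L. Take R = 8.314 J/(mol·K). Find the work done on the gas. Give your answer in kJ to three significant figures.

Adiabatic: TV^(γ−1) = const with γ = 5/3.
T₂ = T₁ (V₁/V₂)^(γ−1) = 273 × (13.1/4.36)^0.667 = 273 × 2.082 = 568.4 K.
W_by = nCᵥ(T₁ − T₂) = (2.27)(12.47)(273 − 568.4) = -8364 J.
Work on gas = −W_by = 8364 J.

W ≈ 8.36 kJ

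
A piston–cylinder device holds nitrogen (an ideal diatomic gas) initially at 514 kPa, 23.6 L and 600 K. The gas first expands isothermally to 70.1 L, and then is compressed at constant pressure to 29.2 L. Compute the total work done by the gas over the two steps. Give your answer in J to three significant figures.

W_total ≈ 6130 J

Step 1 (isothermal): W = P₁V₁ ln(V₂/V₁) = (12130) ln(70.1/23.6) = 13206 J.
After step 1: P = 173 kPa, V = 70.1 L, T = 600 K.
Step 2 (isobaric): W = PΔV = (173 kPa)(29.2 − 70.1 L) = -7078 J.
W_total = 13206 − 7078 = 6129 J.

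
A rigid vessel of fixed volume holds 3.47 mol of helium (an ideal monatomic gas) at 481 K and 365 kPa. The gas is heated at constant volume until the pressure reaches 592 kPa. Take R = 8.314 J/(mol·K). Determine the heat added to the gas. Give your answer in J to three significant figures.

Q ≈ 12900 J

Constant volume ⇒ W = 0, so Q = ΔU = nCᵥΔT with Cᵥ = 3R/2 = 12.47 J/(mol·K).
At constant V, T₂/T₁ = P₂/P₁ ⇒ ΔT = T₁(P₂/P₁ − 1) = 481·(592/365 − 1) = 299.1 K.
ΔU = (3.47)(12.47)(299.1) = 12945 J.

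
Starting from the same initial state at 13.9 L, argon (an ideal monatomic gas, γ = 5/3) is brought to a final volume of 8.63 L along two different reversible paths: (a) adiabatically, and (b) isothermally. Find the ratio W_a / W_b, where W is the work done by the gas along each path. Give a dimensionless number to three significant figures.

W_a / W_b ≈ 1.18

Path (a) adiabatic: W = P₁V₁(1 − (V₁/V₂)^(γ−1))/(γ−1) → W_a/(P₁V₁) = -0.5611.
Path (b) isothermal: W = P₁V₁ ln(V₂/V₁) → W_b/(P₁V₁) = -0.4766.
W_a / W_b = -0.5611 / -0.4766 = 1.177.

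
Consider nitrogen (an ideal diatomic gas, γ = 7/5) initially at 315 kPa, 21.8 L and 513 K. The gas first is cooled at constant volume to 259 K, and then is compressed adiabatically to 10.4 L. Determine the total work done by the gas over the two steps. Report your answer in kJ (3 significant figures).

Step 1 (isochoric): W = 0 (constant volume).
After step 1: P = 159 kPa (V unchanged).
Step 2 (adiabatic): W = (P₁V₁ − P₂V₂)/(γ−1) = (3467 − 4661)/0.4 = -2986 J.
W_total = 0 − 2986 = -2986 J.

W_total ≈ -2.99 kJ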